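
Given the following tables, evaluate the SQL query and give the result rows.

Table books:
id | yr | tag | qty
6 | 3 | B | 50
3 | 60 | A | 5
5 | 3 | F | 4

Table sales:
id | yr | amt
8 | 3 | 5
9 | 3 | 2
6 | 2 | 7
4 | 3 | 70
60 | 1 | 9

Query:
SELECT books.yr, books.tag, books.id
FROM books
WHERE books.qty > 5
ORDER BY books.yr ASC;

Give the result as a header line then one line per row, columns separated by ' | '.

== RESULT ==
books.yr | books.tag | books.id
3 | B | 6

Derivation:
After WHERE (1 rows):
books.id | books.yr | books.tag | books.qty
6 | 3 | B | 50
After SELECT (1 rows):
books.yr | books.tag | books.id
3 | B | 6
After ORDER BY (1 rows):
books.yr | books.tag | books.id
3 | B | 6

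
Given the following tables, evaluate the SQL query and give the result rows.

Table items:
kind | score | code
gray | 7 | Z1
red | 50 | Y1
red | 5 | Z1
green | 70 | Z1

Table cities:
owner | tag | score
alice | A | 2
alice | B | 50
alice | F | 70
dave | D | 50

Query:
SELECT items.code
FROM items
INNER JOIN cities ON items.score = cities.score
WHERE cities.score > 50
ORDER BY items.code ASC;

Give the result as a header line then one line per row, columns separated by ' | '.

== RESULT ==
items.code
Z1

Derivation:
After JOIN cities (3 rows):
items.kind | items.score | items.code | cities.owner | cities.tag | cities.score
red | 50 | Y1 | alice | B | 50
red | 50 | Y1 | dave | D | 50
green | 70 | Z1 | alice | F | 70
After WHERE (1 rows):
items.kind | items.score | items.code | cities.owner | cities.tag | cities.score
green | 70 | Z1 | alice | F | 70
After SELECT (1 rows):
items.code
Z1
After ORDER BY (1 rows):
items.code
Z1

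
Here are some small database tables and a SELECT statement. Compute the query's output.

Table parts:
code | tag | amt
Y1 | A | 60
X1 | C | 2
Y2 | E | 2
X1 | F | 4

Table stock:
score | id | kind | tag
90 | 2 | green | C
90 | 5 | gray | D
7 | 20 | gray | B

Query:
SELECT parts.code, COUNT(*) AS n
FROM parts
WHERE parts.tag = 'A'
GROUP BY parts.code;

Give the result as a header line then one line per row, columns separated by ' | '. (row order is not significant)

== RESULT ==
parts.code | n
Y1 | 1

Derivation:
After WHERE (1 rows):
parts.code | parts.tag | parts.amt
Y1 | A | 60
After GROUP BY (1 rows):
parts.code | n
Y1 | 1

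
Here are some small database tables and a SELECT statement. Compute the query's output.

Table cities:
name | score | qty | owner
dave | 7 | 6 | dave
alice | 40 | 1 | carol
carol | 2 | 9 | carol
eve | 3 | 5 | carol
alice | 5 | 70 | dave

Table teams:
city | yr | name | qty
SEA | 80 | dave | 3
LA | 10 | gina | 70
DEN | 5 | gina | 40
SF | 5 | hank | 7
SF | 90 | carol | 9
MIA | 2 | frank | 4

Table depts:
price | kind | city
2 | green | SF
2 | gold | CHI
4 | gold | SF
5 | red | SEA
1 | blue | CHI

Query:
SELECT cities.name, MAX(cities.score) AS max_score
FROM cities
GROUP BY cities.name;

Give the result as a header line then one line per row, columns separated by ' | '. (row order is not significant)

== RESULT ==
cities.name | max_score
dave | 7
alice | 40
carol | 2
eve | 3

Derivation:
After GROUP BY (4 rows):
cities.name | max_score
dave | 7
alice | 40
carol | 2
eve | 3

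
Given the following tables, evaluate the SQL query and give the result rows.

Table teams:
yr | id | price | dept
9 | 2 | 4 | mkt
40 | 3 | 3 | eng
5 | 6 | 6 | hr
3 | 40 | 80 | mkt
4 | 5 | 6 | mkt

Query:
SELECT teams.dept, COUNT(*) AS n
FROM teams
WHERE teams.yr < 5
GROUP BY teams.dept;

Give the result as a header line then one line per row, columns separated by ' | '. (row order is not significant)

After WHERE (2 rows):
teams.yr | teams.id | teams.price | teams.dept
3 | 40 | 80 | mkt
4 | 5 | 6 | mkt
After GROUP BY (1 rows):
teams.dept | n
mkt | 2

== RESULT ==
teams.dept | n
mkt | 2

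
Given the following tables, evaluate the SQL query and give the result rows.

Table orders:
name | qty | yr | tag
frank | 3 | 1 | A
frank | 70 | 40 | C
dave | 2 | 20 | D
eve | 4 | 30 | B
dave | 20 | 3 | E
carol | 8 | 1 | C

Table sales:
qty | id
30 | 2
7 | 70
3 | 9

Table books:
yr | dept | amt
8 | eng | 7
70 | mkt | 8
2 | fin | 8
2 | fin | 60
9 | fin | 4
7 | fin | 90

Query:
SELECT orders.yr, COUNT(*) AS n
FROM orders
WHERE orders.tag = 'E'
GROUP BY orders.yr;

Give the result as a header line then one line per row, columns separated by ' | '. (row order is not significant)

After WHERE (1 rows):
orders.name | orders.qty | orders.yr | orders.tag
dave | 20 | 3 | E
After GROUP BY (1 rows):
orders.yr | n
3 | 1

== RESULT ==
orders.yr | n
3 | 1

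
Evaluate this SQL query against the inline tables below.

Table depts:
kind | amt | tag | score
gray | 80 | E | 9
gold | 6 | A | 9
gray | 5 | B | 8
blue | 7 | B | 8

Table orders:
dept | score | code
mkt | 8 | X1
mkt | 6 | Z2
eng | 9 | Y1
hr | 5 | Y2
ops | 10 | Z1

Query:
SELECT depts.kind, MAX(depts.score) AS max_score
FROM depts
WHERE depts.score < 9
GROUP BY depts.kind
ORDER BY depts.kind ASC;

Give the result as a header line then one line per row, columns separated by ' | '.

== RESULT ==
depts.kind | max_score
blue | 8
gray | 8

Derivation:
After WHERE (2 rows):
depts.kind | depts.amt | depts.tag | depts.score
gray | 5 | B | 8
blue | 7 | B | 8
After GROUP BY (2 rows):
depts.kind | max_score
gray | 8
blue | 8
After ORDER BY (2 rows):
depts.kind | max_score
blue | 8
gray | 8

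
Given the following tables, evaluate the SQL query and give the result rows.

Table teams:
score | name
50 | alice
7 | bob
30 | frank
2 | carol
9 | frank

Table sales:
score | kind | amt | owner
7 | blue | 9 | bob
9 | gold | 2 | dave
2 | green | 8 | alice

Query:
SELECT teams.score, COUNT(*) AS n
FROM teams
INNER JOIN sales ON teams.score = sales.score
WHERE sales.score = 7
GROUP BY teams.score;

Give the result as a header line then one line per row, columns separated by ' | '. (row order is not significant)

== RESULT ==
teams.score | n
7 | 1

Derivation:
After JOIN sales (3 rows):
teams.score | teams.name | sales.score | sales.kind | sales.amt | sales.owner
7 | bob | 7 | blue | 9 | bob
2 | carol | 2 | green | 8 | alice
9 | frank | 9 | gold | 2 | dave
After WHERE (1 rows):
teams.score | teams.name | sales.score | sales.kind | sales.amt | sales.owner
7 | bob | 7 | blue | 9 | bob
After GROUP BY (1 rows):
teams.score | n
7 | 1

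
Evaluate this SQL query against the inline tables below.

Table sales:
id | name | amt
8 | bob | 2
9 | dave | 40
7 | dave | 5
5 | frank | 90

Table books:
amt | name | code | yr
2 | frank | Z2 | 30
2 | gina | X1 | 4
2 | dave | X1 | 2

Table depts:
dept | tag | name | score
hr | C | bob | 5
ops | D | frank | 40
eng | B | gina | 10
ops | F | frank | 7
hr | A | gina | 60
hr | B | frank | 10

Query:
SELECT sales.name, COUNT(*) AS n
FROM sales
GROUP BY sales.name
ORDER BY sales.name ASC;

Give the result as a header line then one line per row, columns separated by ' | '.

After GROUP BY (3 rows):
sales.name | n
bob | 1
dave | 2
frank | 1
After ORDER BY (3 rows):
sales.name | n
bob | 1
dave | 2
frank | 1

== RESULT ==
sales.name | n
bob | 1
dave | 2
frank | 1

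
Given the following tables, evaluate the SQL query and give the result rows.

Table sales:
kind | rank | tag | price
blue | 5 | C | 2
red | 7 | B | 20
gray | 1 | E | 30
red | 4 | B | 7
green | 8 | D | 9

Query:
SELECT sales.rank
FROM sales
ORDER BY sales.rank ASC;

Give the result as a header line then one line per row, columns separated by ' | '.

== RESULT ==
sales.rank
1
4
5
7
8

Derivation:
After SELECT (5 rows):
sales.rank
5
7
1
4
8
After ORDER BY (5 rows):
sales.rank
1
4
5
7
8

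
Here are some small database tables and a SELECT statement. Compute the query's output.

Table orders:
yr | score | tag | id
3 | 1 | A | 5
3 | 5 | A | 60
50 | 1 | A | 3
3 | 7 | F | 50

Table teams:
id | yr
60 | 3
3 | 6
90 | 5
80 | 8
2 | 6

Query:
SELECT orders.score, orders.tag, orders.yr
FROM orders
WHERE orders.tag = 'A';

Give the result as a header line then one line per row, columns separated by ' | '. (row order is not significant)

After WHERE (3 rows):
orders.yr | orders.score | orders.tag | orders.id
3 | 1 | A | 5
3 | 5 | A | 60
50 | 1 | A | 3
After SELECT (3 rows):
orders.score | orders.tag | orders.yr
1 | A | 3
5 | A | 3
1 | A | 50

== RESULT ==
orders.score | orders.tag | orders.yr
1 | A | 3
5 | A | 3
1 | A | 50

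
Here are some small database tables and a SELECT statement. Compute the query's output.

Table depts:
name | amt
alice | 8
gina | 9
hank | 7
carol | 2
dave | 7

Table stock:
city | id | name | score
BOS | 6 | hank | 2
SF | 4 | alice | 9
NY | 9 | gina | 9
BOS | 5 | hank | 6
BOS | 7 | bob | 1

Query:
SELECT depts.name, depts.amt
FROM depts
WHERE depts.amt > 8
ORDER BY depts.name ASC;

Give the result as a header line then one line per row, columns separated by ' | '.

== RESULT ==
depts.name | depts.amt
gina | 9

Derivation:
After WHERE (1 rows):
depts.name | depts.amt
gina | 9
After SELECT (1 rows):
depts.name | depts.amt
gina | 9
After ORDER BY (1 rows):
depts.name | depts.amt
gina | 9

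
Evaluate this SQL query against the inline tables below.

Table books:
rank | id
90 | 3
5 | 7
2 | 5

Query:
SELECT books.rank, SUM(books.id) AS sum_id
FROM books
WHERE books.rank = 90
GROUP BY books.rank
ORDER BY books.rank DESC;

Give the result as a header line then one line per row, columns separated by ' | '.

After WHERE (1 rows):
books.rank | books.id
90 | 3
After GROUP BY (1 rows):
books.rank | sum_id
90 | 3
After ORDER BY (1 rows):
books.rank | sum_id
90 | 3

== RESULT ==
books.rank | sum_id
90 | 3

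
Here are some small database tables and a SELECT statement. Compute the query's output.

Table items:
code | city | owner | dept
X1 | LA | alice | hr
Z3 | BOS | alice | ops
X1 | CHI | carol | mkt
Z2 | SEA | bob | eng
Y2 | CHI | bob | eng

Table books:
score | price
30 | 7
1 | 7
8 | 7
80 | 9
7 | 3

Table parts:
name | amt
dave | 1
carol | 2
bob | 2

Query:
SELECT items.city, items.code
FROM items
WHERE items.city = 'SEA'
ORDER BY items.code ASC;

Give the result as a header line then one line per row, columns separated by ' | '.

After WHERE (1 rows):
items.code | items.city | items.owner | items.dept
Z2 | SEA | bob | eng
After SELECT (1 rows):
items.city | items.code
SEA | Z2
After ORDER BY (1 rows):
items.city | items.code
SEA | Z2

== RESULT ==
items.city | items.code
SEA | Z2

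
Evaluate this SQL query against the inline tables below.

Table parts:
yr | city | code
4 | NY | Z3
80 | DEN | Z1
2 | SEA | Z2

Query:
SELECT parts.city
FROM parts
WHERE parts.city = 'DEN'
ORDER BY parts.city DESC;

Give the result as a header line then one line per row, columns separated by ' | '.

== RESULT ==
parts.city
DEN

Derivation:
After WHERE (1 rows):
parts.yr | parts.city | parts.code
80 | DEN | Z1
After SELECT (1 rows):
parts.city
DEN
After ORDER BY (1 rows):
parts.city
DEN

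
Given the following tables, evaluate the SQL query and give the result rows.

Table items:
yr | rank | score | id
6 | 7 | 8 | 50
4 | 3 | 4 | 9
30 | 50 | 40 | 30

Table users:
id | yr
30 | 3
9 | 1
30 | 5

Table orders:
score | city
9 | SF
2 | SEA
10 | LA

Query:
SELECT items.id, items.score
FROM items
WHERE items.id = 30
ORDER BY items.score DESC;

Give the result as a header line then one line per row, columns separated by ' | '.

After WHERE (1 rows):
items.yr | items.rank | items.score | items.id
30 | 50 | 40 | 30
After SELECT (1 rows):
items.id | items.score
30 | 40
After ORDER BY (1 rows):
items.id | items.score
30 | 40

== RESULT ==
items.id | items.score
30 | 40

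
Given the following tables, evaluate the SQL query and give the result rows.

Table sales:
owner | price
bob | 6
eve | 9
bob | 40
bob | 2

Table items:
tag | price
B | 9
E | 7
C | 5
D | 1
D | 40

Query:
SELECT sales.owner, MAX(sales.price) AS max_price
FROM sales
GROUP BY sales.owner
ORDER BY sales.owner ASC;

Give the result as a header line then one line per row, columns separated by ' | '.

== RESULT ==
sales.owner | max_price
bob | 40
eve | 9

Derivation:
After GROUP BY (2 rows):
sales.owner | max_price
bob | 40
eve | 9
After ORDER BY (2 rows):
sales.owner | max_price
bob | 40
eve | 9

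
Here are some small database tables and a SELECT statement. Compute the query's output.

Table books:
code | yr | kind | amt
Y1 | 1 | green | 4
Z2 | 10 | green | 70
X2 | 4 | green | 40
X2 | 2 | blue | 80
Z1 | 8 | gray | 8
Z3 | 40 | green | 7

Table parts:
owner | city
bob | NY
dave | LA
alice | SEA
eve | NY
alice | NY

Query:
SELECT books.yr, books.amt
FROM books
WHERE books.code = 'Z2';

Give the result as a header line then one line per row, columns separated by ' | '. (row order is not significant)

After WHERE (1 rows):
books.code | books.yr | books.kind | books.amt
Z2 | 10 | green | 70
After SELECT (1 rows):
books.yr | books.amt
10 | 70

== RESULT ==
books.yr | books.amt
10 | 70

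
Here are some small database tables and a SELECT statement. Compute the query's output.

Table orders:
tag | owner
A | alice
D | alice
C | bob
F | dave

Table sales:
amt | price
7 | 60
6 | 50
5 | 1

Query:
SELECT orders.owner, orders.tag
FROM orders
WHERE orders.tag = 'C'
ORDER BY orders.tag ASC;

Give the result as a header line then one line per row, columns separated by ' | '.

== RESULT ==
orders.owner | orders.tag
bob | C

Derivation:
After WHERE (1 rows):
orders.tag | orders.owner
C | bob
After SELECT (1 rows):
orders.owner | orders.tag
bob | C
After ORDER BY (1 rows):
orders.owner | orders.tag
bob | C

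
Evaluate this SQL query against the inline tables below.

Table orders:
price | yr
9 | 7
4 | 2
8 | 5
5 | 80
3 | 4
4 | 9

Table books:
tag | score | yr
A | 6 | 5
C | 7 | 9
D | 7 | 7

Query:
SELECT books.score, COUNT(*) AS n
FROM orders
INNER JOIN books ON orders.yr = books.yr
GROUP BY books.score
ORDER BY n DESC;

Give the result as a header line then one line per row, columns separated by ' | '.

== RESULT ==
books.score | n
7 | 2
6 | 1

Derivation:
After JOIN books (3 rows):
orders.price | orders.yr | books.tag | books.score | books.yr
9 | 7 | D | 7 | 7
8 | 5 | A | 6 | 5
4 | 9 | C | 7 | 9
After GROUP BY (2 rows):
books.score | n
7 | 2
6 | 1
After ORDER BY (2 rows):
books.score | n
7 | 2
6 | 1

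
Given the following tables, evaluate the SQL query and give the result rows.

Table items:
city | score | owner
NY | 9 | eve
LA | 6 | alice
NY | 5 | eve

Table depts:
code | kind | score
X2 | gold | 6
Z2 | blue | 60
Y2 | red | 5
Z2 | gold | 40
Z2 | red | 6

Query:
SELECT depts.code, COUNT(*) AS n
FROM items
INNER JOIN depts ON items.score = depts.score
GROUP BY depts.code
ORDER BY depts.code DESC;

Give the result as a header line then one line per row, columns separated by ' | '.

After JOIN depts (3 rows):
items.city | items.score | items.owner | depts.code | depts.kind | depts.score
LA | 6 | alice | X2 | gold | 6
LA | 6 | alice | Z2 | red | 6
NY | 5 | eve | Y2 | red | 5
After GROUP BY (3 rows):
depts.code | n
X2 | 1
Z2 | 1
Y2 | 1
After ORDER BY (3 rows):
depts.code | n
Z2 | 1
Y2 | 1
X2 | 1

== RESULT ==
depts.code | n
Z2 | 1
Y2 | 1
X2 | 1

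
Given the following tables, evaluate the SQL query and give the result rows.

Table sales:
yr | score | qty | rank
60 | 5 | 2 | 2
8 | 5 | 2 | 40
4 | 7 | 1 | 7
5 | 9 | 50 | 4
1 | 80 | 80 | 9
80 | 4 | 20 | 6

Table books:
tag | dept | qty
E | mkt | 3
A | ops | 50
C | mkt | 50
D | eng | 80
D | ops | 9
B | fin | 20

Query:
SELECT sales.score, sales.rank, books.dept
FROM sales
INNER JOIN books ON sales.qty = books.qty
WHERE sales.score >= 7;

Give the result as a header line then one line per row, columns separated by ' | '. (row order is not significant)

== RESULT ==
sales.score | sales.rank | books.dept
9 | 4 | ops
9 | 4 | mkt
80 | 9 | eng

Derivation:
After JOIN books (4 rows):
sales.yr | sales.score | sales.qty | sales.rank | books.tag | books.dept | books.qty
5 | 9 | 50 | 4 | A | ops | 50
5 | 9 | 50 | 4 | C | mkt | 50
1 | 80 | 80 | 9 | D | eng | 80
80 | 4 | 20 | 6 | B | fin | 20
After WHERE (3 rows):
sales.yr | sales.score | sales.qty | sales.rank | books.tag | books.dept | books.qty
5 | 9 | 50 | 4 | A | ops | 50
5 | 9 | 50 | 4 | C | mkt | 50
1 | 80 | 80 | 9 | D | eng | 80
After SELECT (3 rows):
sales.score | sales.rank | books.dept
9 | 4 | ops
9 | 4 | mkt
80 | 9 | eng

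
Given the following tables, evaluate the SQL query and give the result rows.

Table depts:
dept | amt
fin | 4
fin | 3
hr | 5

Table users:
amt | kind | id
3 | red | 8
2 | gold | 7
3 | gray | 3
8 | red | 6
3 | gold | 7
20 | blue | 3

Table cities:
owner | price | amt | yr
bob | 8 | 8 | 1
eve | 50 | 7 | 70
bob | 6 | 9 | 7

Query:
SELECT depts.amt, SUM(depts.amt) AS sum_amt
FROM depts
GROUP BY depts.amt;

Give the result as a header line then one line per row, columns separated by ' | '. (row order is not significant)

== RESULT ==
depts.amt | sum_amt
4 | 4
3 | 3
5 | 5

Derivation:
After GROUP BY (3 rows):
depts.amt | sum_amt
4 | 4
3 | 3
5 | 5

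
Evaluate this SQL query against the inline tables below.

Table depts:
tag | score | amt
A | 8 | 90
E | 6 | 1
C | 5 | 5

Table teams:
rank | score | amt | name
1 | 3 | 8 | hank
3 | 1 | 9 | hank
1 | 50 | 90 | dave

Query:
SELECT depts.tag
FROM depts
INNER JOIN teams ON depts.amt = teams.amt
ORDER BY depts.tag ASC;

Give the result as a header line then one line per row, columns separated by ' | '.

== RESULT ==
depts.tag
A

Derivation:
After JOIN teams (1 rows):
depts.tag | depts.score | depts.amt | teams.rank | teams.score | teams.amt | teams.name
A | 8 | 90 | 1 | 50 | 90 | dave
After SELECT (1 rows):
depts.tag
A
After ORDER BY (1 rows):
depts.tag
A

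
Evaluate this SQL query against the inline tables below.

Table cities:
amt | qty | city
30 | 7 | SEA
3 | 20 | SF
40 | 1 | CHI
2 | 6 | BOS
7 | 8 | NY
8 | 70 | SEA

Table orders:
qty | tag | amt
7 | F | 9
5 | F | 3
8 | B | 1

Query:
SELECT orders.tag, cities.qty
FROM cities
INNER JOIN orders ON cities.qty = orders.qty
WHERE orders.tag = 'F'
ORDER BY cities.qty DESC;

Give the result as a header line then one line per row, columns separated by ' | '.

After JOIN orders (2 rows):
cities.amt | cities.qty | cities.city | orders.qty | orders.tag | orders.amt
30 | 7 | SEA | 7 | F | 9
7 | 8 | NY | 8 | B | 1
After WHERE (1 rows):
cities.amt | cities.qty | cities.city | orders.qty | orders.tag | orders.amt
30 | 7 | SEA | 7 | F | 9
After SELECT (1 rows):
orders.tag | cities.qty
F | 7
After ORDER BY (1 rows):
orders.tag | cities.qty
F | 7

== RESULT ==
orders.tag | cities.qty
F | 7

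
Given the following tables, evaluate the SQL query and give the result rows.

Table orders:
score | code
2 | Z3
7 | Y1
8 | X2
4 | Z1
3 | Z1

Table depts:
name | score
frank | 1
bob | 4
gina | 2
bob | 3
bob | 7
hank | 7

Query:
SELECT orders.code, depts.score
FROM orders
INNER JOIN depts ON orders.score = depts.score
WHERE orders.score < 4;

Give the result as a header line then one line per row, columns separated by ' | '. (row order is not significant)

== RESULT ==
orders.code | depts.score
Z3 | 2
Z1 | 3

Derivation:
After JOIN depts (5 rows):
orders.score | orders.code | depts.name | depts.score
2 | Z3 | gina | 2
7 | Y1 | bob | 7
7 | Y1 | hank | 7
4 | Z1 | bob | 4
3 | Z1 | bob | 3
After WHERE (2 rows):
orders.score | orders.code | depts.name | depts.score
2 | Z3 | gina | 2
3 | Z1 | bob | 3
After SELECT (2 rows):
orders.code | depts.score
Z3 | 2
Z1 | 3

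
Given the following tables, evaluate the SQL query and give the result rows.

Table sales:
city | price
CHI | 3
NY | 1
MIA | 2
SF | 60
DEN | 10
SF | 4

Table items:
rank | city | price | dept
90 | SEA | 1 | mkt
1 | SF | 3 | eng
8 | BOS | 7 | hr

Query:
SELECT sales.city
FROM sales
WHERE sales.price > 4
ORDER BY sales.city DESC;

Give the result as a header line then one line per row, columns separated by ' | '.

After WHERE (2 rows):
sales.city | sales.price
SF | 60
DEN | 10
After SELECT (2 rows):
sales.city
SF
DEN
After ORDER BY (2 rows):
sales.city
SF
DEN

== RESULT ==
sales.city
SF
DEN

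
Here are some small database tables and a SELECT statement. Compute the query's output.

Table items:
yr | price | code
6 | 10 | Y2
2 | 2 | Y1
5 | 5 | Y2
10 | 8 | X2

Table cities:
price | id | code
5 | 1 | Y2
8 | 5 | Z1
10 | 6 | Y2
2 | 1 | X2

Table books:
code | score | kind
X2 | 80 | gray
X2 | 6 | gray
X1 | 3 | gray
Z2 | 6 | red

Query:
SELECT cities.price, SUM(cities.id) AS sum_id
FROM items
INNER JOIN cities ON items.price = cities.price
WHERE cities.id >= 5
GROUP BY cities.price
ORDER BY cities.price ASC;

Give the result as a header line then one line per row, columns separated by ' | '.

After JOIN cities (4 rows):
items.yr | items.price | items.code | cities.price | cities.id | cities.code
6 | 10 | Y2 | 10 | 6 | Y2
2 | 2 | Y1 | 2 | 1 | X2
5 | 5 | Y2 | 5 | 1 | Y2
10 | 8 | X2 | 8 | 5 | Z1
After WHERE (2 rows):
items.yr | items.price | items.code | cities.price | cities.id | cities.code
6 | 10 | Y2 | 10 | 6 | Y2
10 | 8 | X2 | 8 | 5 | Z1
After GROUP BY (2 rows):
cities.price | sum_id
10 | 6
8 | 5
After ORDER BY (2 rows):
cities.price | sum_id
8 | 5
10 | 6

== RESULT ==
cities.price | sum_id
8 | 5
10 | 6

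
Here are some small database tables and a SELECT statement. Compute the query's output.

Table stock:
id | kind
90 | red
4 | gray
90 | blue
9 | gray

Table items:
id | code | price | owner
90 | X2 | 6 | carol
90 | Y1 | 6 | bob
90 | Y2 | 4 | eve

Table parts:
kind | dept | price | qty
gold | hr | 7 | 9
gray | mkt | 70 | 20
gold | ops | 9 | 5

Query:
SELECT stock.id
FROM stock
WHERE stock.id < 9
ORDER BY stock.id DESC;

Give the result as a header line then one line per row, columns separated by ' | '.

After WHERE (1 rows):
stock.id | stock.kind
4 | gray
After SELECT (1 rows):
stock.id
4
After ORDER BY (1 rows):
stock.id
4

== RESULT ==
stock.id
4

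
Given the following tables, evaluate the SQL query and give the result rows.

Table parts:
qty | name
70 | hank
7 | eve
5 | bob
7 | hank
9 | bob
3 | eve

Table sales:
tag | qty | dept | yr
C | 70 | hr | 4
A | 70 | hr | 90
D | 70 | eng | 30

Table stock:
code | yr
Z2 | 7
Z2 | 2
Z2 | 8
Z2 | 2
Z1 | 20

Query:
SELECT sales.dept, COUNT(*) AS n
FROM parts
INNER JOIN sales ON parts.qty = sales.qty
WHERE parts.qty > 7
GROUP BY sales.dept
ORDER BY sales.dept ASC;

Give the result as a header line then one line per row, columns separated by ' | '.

== RESULT ==
sales.dept | n
eng | 1
hr | 2

Derivation:
After JOIN sales (3 rows):
parts.qty | parts.name | sales.tag | sales.qty | sales.dept | sales.yr
70 | hank | C | 70 | hr | 4
70 | hank | A | 70 | hr | 90
70 | hank | D | 70 | eng | 30
After WHERE (3 rows):
parts.qty | parts.name | sales.tag | sales.qty | sales.dept | sales.yr
70 | hank | C | 70 | hr | 4
70 | hank | A | 70 | hr | 90
70 | hank | D | 70 | eng | 30
After GROUP BY (2 rows):
sales.dept | n
hr | 2
eng | 1
After ORDER BY (2 rows):
sales.dept | n
eng | 1
hr | 2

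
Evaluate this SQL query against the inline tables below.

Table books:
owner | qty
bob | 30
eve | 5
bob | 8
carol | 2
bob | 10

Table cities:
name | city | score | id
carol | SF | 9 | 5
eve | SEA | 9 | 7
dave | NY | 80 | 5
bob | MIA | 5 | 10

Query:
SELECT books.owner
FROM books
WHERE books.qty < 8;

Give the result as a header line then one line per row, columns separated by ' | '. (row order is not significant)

== RESULT ==
books.owner
eve
carol

Derivation:
After WHERE (2 rows):
books.owner | books.qty
eve | 5
carol | 2
After SELECT (2 rows):
books.owner
eve
carol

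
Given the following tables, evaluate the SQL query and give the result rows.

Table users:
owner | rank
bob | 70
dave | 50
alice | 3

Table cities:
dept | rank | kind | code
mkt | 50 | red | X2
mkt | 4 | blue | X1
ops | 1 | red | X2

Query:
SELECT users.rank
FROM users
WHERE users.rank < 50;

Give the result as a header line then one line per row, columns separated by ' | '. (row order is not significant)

== RESULT ==
users.rank
3

Derivation:
After WHERE (1 rows):
users.owner | users.rank
alice | 3
After SELECT (1 rows):
users.rank
3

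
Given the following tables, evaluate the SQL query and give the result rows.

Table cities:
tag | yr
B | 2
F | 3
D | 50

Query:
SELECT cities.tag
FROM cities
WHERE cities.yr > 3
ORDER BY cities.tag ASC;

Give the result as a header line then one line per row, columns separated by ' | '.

After WHERE (1 rows):
cities.tag | cities.yr
D | 50
After SELECT (1 rows):
cities.tag
D
After ORDER BY (1 rows):
cities.tag
D

== RESULT ==
cities.tag
D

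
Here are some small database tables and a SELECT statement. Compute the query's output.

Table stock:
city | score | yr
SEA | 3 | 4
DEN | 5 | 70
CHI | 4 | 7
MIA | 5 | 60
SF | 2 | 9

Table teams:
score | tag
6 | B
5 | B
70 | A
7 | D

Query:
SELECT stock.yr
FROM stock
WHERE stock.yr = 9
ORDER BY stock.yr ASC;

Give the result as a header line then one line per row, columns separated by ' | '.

== RESULT ==
stock.yr
9

Derivation:
After WHERE (1 rows):
stock.city | stock.score | stock.yr
SF | 2 | 9
After SELECT (1 rows):
stock.yr
9
After ORDER BY (1 rows):
stock.yr
9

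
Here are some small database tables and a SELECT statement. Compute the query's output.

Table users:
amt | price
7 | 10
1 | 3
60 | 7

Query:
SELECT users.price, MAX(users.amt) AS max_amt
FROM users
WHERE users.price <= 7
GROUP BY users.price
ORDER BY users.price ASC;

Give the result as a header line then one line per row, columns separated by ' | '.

== RESULT ==
users.price | max_amt
3 | 1
7 | 60

Derivation:
After WHERE (2 rows):
users.amt | users.price
1 | 3
60 | 7
After GROUP BY (2 rows):
users.price | max_amt
3 | 1
7 | 60
After ORDER BY (2 rows):
users.price | max_amt
3 | 1
7 | 60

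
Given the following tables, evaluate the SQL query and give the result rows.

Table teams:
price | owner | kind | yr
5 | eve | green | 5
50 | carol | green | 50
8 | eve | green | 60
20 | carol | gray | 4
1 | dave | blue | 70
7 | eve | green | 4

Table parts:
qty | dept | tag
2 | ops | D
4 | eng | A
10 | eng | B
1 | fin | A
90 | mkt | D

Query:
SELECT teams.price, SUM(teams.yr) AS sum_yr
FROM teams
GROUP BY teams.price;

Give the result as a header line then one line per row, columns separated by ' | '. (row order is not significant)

After GROUP BY (6 rows):
teams.price | sum_yr
5 | 5
50 | 50
8 | 60
20 | 4
1 | 70
7 | 4

== RESULT ==
teams.price | sum_yr
5 | 5
50 | 50
8 | 60
20 | 4
1 | 70
7 | 4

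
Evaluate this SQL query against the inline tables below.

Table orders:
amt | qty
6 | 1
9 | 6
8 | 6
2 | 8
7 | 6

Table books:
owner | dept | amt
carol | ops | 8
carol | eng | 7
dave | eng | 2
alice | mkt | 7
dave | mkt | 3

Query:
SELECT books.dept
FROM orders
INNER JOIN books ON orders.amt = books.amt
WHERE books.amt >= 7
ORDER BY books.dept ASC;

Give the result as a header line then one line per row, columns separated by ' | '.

After JOIN books (4 rows):
orders.amt | orders.qty | books.owner | books.dept | books.amt
8 | 6 | carol | ops | 8
2 | 8 | dave | eng | 2
7 | 6 | carol | eng | 7
7 | 6 | alice | mkt | 7
After WHERE (3 rows):
orders.amt | orders.qty | books.owner | books.dept | books.amt
8 | 6 | carol | ops | 8
7 | 6 | carol | eng | 7
7 | 6 | alice | mkt | 7
After SELECT (3 rows):
books.dept
ops
eng
mkt
After ORDER BY (3 rows):
books.dept
eng
mkt
ops

== RESULT ==
books.dept
eng
mkt
ops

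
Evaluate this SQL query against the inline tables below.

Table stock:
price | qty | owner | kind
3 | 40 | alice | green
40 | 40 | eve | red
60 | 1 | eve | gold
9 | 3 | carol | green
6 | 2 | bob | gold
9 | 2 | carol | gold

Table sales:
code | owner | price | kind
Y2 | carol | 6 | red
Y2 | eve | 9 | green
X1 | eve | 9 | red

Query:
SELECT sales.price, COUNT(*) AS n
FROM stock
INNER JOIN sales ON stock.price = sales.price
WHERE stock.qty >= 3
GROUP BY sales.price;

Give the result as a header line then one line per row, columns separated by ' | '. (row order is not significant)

After JOIN sales (5 rows):
stock.price | stock.qty | stock.owner | stock.kind | sales.code | sales.owner | sales.price | sales.kind
9 | 3 | carol | green | Y2 | eve | 9 | green
9 | 3 | carol | green | X1 | eve | 9 | red
6 | 2 | bob | gold | Y2 | carol | 6 | red
9 | 2 | carol | gold | Y2 | eve | 9 | green
9 | 2 | carol | gold | X1 | eve | 9 | red
After WHERE (2 rows):
stock.price | stock.qty | stock.owner | stock.kind | sales.code | sales.owner | sales.price | sales.kind
9 | 3 | carol | green | Y2 | eve | 9 | green
9 | 3 | carol | green | X1 | eve | 9 | red
After GROUP BY (1 rows):
sales.price | n
9 | 2

== RESULT ==
sales.price | n
9 | 2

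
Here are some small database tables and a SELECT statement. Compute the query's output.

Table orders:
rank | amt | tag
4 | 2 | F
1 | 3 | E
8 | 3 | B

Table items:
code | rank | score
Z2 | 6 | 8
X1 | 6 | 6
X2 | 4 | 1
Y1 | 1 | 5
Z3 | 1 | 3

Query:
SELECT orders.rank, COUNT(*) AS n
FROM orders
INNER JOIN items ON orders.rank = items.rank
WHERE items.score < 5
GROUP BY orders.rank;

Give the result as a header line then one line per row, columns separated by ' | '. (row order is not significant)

== RESULT ==
orders.rank | n
4 | 1
1 | 1

Derivation:
After JOIN items (3 rows):
orders.rank | orders.amt | orders.tag | items.code | items.rank | items.score
4 | 2 | F | X2 | 4 | 1
1 | 3 | E | Y1 | 1 | 5
1 | 3 | E | Z3 | 1 | 3
After WHERE (2 rows):
orders.rank | orders.amt | orders.tag | items.code | items.rank | items.score
4 | 2 | F | X2 | 4 | 1
1 | 3 | E | Z3 | 1 | 3
After GROUP BY (2 rows):
orders.rank | n
4 | 1
1 | 1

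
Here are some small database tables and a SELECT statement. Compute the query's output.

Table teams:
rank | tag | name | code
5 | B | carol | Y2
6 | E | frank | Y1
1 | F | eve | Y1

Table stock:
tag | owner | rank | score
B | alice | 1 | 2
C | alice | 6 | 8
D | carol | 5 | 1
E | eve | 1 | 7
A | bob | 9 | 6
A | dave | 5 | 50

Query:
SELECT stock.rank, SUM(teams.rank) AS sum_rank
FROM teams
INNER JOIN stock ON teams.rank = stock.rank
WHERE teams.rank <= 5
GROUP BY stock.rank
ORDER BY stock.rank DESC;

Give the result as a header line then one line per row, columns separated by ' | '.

== RESULT ==
stock.rank | sum_rank
5 | 10
1 | 2

Derivation:
After JOIN stock (5 rows):
teams.rank | teams.tag | teams.name | teams.code | stock.tag | stock.owner | stock.rank | stock.score
5 | B | carol | Y2 | D | carol | 5 | 1
5 | B | carol | Y2 | A | dave | 5 | 50
6 | E | frank | Y1 | C | alice | 6 | 8
1 | F | eve | Y1 | B | alice | 1 | 2
1 | F | eve | Y1 | E | eve | 1 | 7
After WHERE (4 rows):
teams.rank | teams.tag | teams.name | teams.code | stock.tag | stock.owner | stock.rank | stock.score
5 | B | carol | Y2 | D | carol | 5 | 1
5 | B | carol | Y2 | A | dave | 5 | 50
1 | F | eve | Y1 | B | alice | 1 | 2
1 | F | eve | Y1 | E | eve | 1 | 7
After GROUP BY (2 rows):
stock.rank | sum_rank
5 | 10
1 | 2
After ORDER BY (2 rows):
stock.rank | sum_rank
5 | 10
1 | 2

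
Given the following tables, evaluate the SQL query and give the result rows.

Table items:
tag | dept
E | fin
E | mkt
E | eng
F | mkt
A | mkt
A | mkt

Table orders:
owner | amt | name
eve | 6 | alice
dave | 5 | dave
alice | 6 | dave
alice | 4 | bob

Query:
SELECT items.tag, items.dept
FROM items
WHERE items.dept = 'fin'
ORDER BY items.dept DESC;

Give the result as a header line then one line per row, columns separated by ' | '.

After WHERE (1 rows):
items.tag | items.dept
E | fin
After SELECT (1 rows):
items.tag | items.dept
E | fin
After ORDER BY (1 rows):
items.tag | items.dept
E | fin

== RESULT ==
items.tag | items.dept
E | fin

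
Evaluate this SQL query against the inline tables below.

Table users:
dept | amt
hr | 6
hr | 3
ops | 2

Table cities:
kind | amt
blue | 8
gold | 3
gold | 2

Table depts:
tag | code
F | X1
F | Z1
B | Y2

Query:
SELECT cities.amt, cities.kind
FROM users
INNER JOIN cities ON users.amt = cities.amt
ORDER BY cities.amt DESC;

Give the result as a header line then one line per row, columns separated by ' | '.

== RESULT ==
cities.amt | cities.kind
3 | gold
2 | gold

Derivation:
After JOIN cities (2 rows):
users.dept | users.amt | cities.kind | cities.amt
hr | 3 | gold | 3
ops | 2 | gold | 2
After SELECT (2 rows):
cities.amt | cities.kind
3 | gold
2 | gold
After ORDER BY (2 rows):
cities.amt | cities.kind
3 | gold
2 | gold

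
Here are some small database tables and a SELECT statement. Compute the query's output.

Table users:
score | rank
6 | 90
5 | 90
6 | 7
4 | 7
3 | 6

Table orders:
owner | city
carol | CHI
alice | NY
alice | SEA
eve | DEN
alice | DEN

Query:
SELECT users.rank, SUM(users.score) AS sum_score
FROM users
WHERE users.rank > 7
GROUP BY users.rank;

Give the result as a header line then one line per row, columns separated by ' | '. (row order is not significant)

== RESULT ==
users.rank | sum_score
90 | 11

Derivation:
After WHERE (2 rows):
users.score | users.rank
6 | 90
5 | 90
After GROUP BY (1 rows):
users.rank | sum_score
90 | 11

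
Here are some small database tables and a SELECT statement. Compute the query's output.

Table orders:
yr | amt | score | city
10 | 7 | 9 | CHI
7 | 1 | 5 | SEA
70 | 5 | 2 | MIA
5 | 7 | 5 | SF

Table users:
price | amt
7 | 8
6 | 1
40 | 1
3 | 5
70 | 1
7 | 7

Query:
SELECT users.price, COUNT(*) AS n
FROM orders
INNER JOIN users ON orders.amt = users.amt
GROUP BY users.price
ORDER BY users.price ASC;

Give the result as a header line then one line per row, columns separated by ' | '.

== RESULT ==
users.price | n
3 | 1
6 | 1
7 | 2
40 | 1
70 | 1

Derivation:
After JOIN users (6 rows):
orders.yr | orders.amt | orders.score | orders.city | users.price | users.amt
10 | 7 | 9 | CHI | 7 | 7
7 | 1 | 5 | SEA | 6 | 1
7 | 1 | 5 | SEA | 40 | 1
7 | 1 | 5 | SEA | 70 | 1
70 | 5 | 2 | MIA | 3 | 5
5 | 7 | 5 | SF | 7 | 7
After GROUP BY (5 rows):
users.price | n
7 | 2
6 | 1
40 | 1
70 | 1
3 | 1
After ORDER BY (5 rows):
users.price | n
3 | 1
6 | 1
7 | 2
40 | 1
70 | 1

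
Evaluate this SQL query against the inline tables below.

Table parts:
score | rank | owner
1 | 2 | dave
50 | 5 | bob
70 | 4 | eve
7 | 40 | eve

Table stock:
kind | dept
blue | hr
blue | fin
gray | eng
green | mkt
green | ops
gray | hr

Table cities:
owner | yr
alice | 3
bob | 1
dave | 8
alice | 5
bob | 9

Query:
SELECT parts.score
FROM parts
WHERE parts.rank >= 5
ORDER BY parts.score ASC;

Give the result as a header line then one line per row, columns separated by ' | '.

After WHERE (2 rows):
parts.score | parts.rank | parts.owner
50 | 5 | bob
7 | 40 | eve
After SELECT (2 rows):
parts.score
50
7
After ORDER BY (2 rows):
parts.score
7
50

== RESULT ==
parts.score
7
50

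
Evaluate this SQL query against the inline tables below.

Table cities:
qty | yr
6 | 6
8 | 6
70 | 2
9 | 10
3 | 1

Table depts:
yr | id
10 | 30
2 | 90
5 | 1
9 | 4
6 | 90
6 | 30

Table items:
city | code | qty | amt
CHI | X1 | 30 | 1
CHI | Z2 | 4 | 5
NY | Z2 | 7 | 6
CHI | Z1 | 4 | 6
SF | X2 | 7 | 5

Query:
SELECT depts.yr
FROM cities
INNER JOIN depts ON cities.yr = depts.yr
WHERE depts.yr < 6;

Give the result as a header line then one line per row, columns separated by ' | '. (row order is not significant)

== RESULT ==
depts.yr
2

Derivation:
After JOIN depts (6 rows):
cities.qty | cities.yr | depts.yr | depts.id
6 | 6 | 6 | 90
6 | 6 | 6 | 30
8 | 6 | 6 | 90
8 | 6 | 6 | 30
70 | 2 | 2 | 90
9 | 10 | 10 | 30
After WHERE (1 rows):
cities.qty | cities.yr | depts.yr | depts.id
70 | 2 | 2 | 90
After SELECT (1 rows):
depts.yr
2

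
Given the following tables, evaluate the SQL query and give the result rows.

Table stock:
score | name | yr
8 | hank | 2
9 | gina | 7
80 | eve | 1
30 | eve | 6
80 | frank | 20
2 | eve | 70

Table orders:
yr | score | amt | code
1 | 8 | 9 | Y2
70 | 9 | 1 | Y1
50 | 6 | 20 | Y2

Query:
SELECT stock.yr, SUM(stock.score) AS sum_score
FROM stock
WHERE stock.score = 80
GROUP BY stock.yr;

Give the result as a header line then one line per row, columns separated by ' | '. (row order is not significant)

After WHERE (2 rows):
stock.score | stock.name | stock.yr
80 | eve | 1
80 | frank | 20
After GROUP BY (2 rows):
stock.yr | sum_score
1 | 80
20 | 80

== RESULT ==
stock.yr | sum_score
1 | 80
20 | 80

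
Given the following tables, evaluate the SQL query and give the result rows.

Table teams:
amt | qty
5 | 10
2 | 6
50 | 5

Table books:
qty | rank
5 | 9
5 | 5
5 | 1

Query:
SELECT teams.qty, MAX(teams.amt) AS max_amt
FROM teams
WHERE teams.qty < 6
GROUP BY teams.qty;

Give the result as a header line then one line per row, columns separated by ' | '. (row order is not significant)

== RESULT ==
teams.qty | max_amt
5 | 50

Derivation:
After WHERE (1 rows):
teams.amt | teams.qty
50 | 5
After GROUP BY (1 rows):
teams.qty | max_amt
5 | 50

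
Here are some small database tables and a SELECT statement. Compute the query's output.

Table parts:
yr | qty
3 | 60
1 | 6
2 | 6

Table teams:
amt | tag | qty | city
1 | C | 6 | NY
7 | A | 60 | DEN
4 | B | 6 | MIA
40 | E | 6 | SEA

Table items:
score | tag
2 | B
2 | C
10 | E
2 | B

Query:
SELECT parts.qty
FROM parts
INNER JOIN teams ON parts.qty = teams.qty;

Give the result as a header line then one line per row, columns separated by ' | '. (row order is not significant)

== RESULT ==
parts.qty
60
6
6
6
6
6
6

Derivation:
After JOIN teams (7 rows):
parts.yr | parts.qty | teams.amt | teams.tag | teams.qty | teams.city
3 | 60 | 7 | A | 60 | DEN
1 | 6 | 1 | C | 6 | NY
1 | 6 | 4 | B | 6 | MIA
1 | 6 | 40 | E | 6 | SEA
2 | 6 | 1 | C | 6 | NY
2 | 6 | 4 | B | 6 | MIA
2 | 6 | 40 | E | 6 | SEA
After SELECT (7 rows):
parts.qty
60
6
6
6
6
6
6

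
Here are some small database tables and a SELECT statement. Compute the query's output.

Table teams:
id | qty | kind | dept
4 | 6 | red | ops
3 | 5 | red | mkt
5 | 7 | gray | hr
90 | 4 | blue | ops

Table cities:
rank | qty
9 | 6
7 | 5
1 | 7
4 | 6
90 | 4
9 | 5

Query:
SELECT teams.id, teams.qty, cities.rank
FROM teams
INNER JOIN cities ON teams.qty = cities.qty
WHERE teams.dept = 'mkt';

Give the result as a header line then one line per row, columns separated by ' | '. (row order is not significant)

After JOIN cities (6 rows):
teams.id | teams.qty | teams.kind | teams.dept | cities.rank | cities.qty
4 | 6 | red | ops | 9 | 6
4 | 6 | red | ops | 4 | 6
3 | 5 | red | mkt | 7 | 5
3 | 5 | red | mkt | 9 | 5
5 | 7 | gray | hr | 1 | 7
90 | 4 | blue | ops | 90 | 4
After WHERE (2 rows):
teams.id | teams.qty | teams.kind | teams.dept | cities.rank | cities.qty
3 | 5 | red | mkt | 7 | 5
3 | 5 | red | mkt | 9 | 5
After SELECT (2 rows):
teams.id | teams.qty | cities.rank
3 | 5 | 7
3 | 5 | 9

== RESULT ==
teams.id | teams.qty | cities.rank
3 | 5 | 7
3 | 5 | 9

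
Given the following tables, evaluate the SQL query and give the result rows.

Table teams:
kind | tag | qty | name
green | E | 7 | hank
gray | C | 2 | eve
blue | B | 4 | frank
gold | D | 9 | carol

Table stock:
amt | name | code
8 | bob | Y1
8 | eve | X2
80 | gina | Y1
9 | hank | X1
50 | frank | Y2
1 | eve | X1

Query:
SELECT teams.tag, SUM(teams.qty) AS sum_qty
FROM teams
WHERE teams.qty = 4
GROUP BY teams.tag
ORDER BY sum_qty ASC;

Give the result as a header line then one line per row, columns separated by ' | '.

== RESULT ==
teams.tag | sum_qty
B | 4

Derivation:
After WHERE (1 rows):
teams.kind | teams.tag | teams.qty | teams.name
blue | B | 4 | frank
After GROUP BY (1 rows):
teams.tag | sum_qty
B | 4
After ORDER BY (1 rows):
teams.tag | sum_qty
B | 4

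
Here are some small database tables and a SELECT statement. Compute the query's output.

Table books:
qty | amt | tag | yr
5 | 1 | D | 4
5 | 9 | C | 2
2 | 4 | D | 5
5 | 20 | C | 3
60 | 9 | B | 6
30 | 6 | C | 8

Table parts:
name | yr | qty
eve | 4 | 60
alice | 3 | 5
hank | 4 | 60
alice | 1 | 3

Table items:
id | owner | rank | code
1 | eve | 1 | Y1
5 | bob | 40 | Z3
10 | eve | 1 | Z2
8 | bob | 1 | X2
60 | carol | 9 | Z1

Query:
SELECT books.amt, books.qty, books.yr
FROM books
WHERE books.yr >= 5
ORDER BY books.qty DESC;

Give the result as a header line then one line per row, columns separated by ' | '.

== RESULT ==
books.amt | books.qty | books.yr
9 | 60 | 6
6 | 30 | 8
4 | 2 | 5

Derivation:
After WHERE (3 rows):
books.qty | books.amt | books.tag | books.yr
2 | 4 | D | 5
60 | 9 | B | 6
30 | 6 | C | 8
After SELECT (3 rows):
books.amt | books.qty | books.yr
4 | 2 | 5
9 | 60 | 6
6 | 30 | 8
After ORDER BY (3 rows):
books.amt | books.qty | books.yr
9 | 60 | 6
6 | 30 | 8
4 | 2 | 5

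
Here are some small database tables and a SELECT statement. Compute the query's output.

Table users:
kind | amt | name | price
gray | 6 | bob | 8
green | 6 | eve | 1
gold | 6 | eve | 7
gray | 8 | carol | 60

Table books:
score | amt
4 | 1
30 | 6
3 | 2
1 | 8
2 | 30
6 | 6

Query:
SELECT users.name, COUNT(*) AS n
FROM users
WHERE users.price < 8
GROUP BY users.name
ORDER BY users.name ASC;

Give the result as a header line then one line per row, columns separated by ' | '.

== RESULT ==
users.name | n
eve | 2

Derivation:
After WHERE (2 rows):
users.kind | users.amt | users.name | users.price
green | 6 | eve | 1
gold | 6 | eve | 7
After GROUP BY (1 rows):
users.name | n
eve | 2
After ORDER BY (1 rows):
users.name | n
eve | 2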